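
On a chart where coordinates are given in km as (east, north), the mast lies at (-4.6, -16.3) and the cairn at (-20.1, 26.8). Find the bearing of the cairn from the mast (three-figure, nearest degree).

Δeast = -20.1 − -4.6 = -15.50; Δnorth = 26.8 − -16.3 = 43.10.
Bearing = atan2(Δeast, Δnorth) mod 360° = 340.22° ≈ 340°.

340°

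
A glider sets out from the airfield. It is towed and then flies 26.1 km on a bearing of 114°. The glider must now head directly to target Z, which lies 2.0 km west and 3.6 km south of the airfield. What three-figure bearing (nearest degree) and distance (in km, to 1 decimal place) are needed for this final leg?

285°, 26.8 km

Leg 1 (114°, 26.1 km): east 26.1 sin 114° = 23.84, north 26.1 cos 114° = -10.62
Current position: (23.84, -10.62). Target: (-2.0, -3.6). Remaining: Δeast = -25.84, Δnorth = 7.02.
Bearing = atan2(-25.84, 7.02) mod 360° = 285.19°; distance = √((-25.84)² + (7.02)²) = 26.779 km.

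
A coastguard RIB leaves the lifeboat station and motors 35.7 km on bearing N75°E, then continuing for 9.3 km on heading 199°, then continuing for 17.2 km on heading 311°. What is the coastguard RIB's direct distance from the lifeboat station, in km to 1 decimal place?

21.9 km

Leg 1 (N75°E, 35.7 km): east 35.7 sin 75° = 34.48, north 35.7 cos 75° = 9.24
Leg 2 (199°, 9.3 km): east 9.3 sin 199° = -3.03, north 9.3 cos 199° = -8.79
Leg 3 (311°, 17.2 km): east 17.2 sin 311° = -12.98, north 17.2 cos 311° = 11.28
Net: 18.47 east, 11.73 north. Distance = √((18.47)² + (11.73)²) = 21.884 km.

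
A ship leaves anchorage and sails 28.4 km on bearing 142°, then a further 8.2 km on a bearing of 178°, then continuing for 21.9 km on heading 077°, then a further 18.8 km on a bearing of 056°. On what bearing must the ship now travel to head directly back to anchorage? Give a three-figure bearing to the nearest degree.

Leg 1 (142°, 28.4 km): east 28.4 sin 142° = 17.48, north 28.4 cos 142° = -22.38
Leg 2 (178°, 8.2 km): east 8.2 sin 178° = 0.29, north 8.2 cos 178° = -8.20
Leg 3 (077°, 21.9 km): east 21.9 sin 77° = 21.34, north 21.9 cos 77° = 4.93
Leg 4 (056°, 18.8 km): east 18.8 sin 56° = 15.59, north 18.8 cos 56° = 10.51
Net displacement: 54.70 east, -15.14 north. Direction back to start is (-54.70, 15.14): bearing = atan2(-54.70, 15.14) mod 360° = 285.47° ≈ 285°.

285°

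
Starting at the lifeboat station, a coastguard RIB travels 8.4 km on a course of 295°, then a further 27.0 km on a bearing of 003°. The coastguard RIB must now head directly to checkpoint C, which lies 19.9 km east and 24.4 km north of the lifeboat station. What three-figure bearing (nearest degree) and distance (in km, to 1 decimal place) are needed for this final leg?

Leg 1 (295°, 8.4 km): east 8.4 sin 295° = -7.61, north 8.4 cos 295° = 3.55
Leg 2 (003°, 27.0 km): east 27.0 sin 3° = 1.41, north 27.0 cos 3° = 26.96
Current position: (-6.20, 30.51). Target: (19.9, 24.4). Remaining: Δeast = 26.10, Δnorth = -6.11.
Bearing = atan2(26.10, -6.11) mod 360° = 103.18°; distance = √((26.10)² + (-6.11)²) = 26.806 km.

103°, 26.8 km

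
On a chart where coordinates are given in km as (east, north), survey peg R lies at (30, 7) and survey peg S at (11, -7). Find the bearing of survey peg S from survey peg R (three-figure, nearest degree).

Δeast = 11 − 30 = -19.00; Δnorth = -7 − 7 = -14.00.
Bearing = atan2(Δeast, Δnorth) mod 360° = 233.62° ≈ 234°.

234°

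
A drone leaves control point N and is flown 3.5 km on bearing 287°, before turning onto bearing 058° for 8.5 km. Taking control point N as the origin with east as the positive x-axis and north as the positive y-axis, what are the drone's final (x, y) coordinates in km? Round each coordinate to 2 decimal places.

Leg 1 (287°, 3.5 km): east 3.5 sin 287° = -3.35, north 3.5 cos 287° = 1.02
Leg 2 (058°, 8.5 km): east 8.5 sin 58° = 7.21, north 8.5 cos 58° = 4.50
Summing: 3.86 km east, 5.53 km north → (3.86, 5.53).

(3.86, 5.53)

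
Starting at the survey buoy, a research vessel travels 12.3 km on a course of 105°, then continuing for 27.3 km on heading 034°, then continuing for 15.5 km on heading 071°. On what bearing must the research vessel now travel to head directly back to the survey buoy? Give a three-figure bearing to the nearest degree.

Leg 1 (105°, 12.3 km): east 12.3 sin 105° = 11.88, north 12.3 cos 105° = -3.18
Leg 2 (034°, 27.3 km): east 27.3 sin 34° = 15.27, north 27.3 cos 34° = 22.63
Leg 3 (071°, 15.5 km): east 15.5 sin 71° = 14.66, north 15.5 cos 71° = 5.05
Net displacement: 41.80 east, 24.50 north. Direction back to start is (-41.80, -24.50): bearing = atan2(-41.80, -24.50) mod 360° = 239.63° ≈ 240°.

240°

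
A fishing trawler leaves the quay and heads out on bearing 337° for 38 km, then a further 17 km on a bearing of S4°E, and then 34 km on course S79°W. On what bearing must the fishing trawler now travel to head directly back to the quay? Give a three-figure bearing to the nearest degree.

104°

Leg 1 (337°, 38 km): east 38 sin 337° = -14.85, north 38 cos 337° = 34.98
Leg 2 (S4°E, 17 km): east 17 sin 176° = 1.19, north 17 cos 176° = -16.96
Leg 3 (S79°W, 34 km): east 34 sin 259° = -33.38, north 34 cos 259° = -6.49
Net displacement: -47.04 east, 11.53 north. Direction back to start is (47.04, -11.53): bearing = atan2(47.04, -11.53) mod 360° = 103.78° ≈ 104°.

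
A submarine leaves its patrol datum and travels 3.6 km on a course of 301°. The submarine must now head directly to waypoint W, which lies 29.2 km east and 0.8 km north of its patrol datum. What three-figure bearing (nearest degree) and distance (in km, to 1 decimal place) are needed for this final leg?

092°, 32.3 km

Leg 1 (301°, 3.6 km): east 3.6 sin 301° = -3.09, north 3.6 cos 301° = 1.85
Current position: (-3.09, 1.85). Target: (29.2, 0.8). Remaining: Δeast = 32.29, Δnorth = -1.05.
Bearing = atan2(32.29, -1.05) mod 360° = 91.87°; distance = √((32.29)² + (-1.05)²) = 32.303 km.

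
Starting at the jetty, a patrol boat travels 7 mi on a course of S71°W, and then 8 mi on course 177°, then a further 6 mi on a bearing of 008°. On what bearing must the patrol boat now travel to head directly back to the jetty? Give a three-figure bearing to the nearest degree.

Leg 1 (S71°W, 7 mi): east 7 sin 251° = -6.62, north 7 cos 251° = -2.28
Leg 2 (177°, 8 mi): east 8 sin 177° = 0.42, north 8 cos 177° = -7.99
Leg 3 (008°, 6 mi): east 6 sin 8° = 0.84, north 6 cos 8° = 5.94
Net displacement: -5.36 east, -4.33 north. Direction back to start is (5.36, 4.33): bearing = atan2(5.36, 4.33) mod 360° = 51.12° ≈ 051°.

051°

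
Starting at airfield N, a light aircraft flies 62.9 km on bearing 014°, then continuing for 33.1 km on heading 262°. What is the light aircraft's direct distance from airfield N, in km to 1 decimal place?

59.1 km

Leg 1 (014°, 62.9 km): east 62.9 sin 14° = 15.22, north 62.9 cos 14° = 61.03
Leg 2 (262°, 33.1 km): east 33.1 sin 262° = -32.78, north 33.1 cos 262° = -4.61
Net: -17.56 east, 56.42 north. Distance = √((-17.56)² + (56.42)²) = 59.095 km.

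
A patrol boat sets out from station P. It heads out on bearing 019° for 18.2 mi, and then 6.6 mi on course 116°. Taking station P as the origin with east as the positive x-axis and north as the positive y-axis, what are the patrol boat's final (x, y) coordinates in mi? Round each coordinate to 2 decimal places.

Leg 1 (019°, 18.2 mi): east 18.2 sin 19° = 5.93, north 18.2 cos 19° = 17.21
Leg 2 (116°, 6.6 mi): east 6.6 sin 116° = 5.93, north 6.6 cos 116° = -2.89
Summing: 11.86 mi east, 14.32 mi north → (11.86, 14.32).

(11.86, 14.32)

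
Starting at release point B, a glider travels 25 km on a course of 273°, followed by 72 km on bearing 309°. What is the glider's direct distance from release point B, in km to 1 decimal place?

93.4 km

Leg 1 (273°, 25 km): east 25 sin 273° = -24.97, north 25 cos 273° = 1.31
Leg 2 (309°, 72 km): east 72 sin 309° = -55.95, north 72 cos 309° = 45.31
Net: -80.92 east, 46.62 north. Distance = √((-80.92)² + (46.62)²) = 93.389 km.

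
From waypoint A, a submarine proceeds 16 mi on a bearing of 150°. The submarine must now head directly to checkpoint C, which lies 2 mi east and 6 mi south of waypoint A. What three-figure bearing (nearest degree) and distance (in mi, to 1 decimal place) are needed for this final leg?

323°, 9.9 mi

Leg 1 (150°, 16 mi): east 16 sin 150° = 8.00, north 16 cos 150° = -13.86
Current position: (8.00, -13.86). Target: (2, -6). Remaining: Δeast = -6.00, Δnorth = 7.86.
Bearing = atan2(-6.00, 7.86) mod 360° = 322.63°; distance = √((-6.00)² + (7.86)²) = 9.886 mi.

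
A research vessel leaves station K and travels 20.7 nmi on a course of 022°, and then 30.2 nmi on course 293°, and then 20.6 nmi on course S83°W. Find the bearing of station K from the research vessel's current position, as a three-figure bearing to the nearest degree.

125°

Leg 1 (022°, 20.7 nmi): east 20.7 sin 22° = 7.75, north 20.7 cos 22° = 19.19
Leg 2 (293°, 30.2 nmi): east 30.2 sin 293° = -27.80, north 30.2 cos 293° = 11.80
Leg 3 (S83°W, 20.6 nmi): east 20.6 sin 263° = -20.45, north 20.6 cos 263° = -2.51
Net displacement: -40.49 east, 28.48 north. Direction back to start is (40.49, -28.48): bearing = atan2(40.49, -28.48) mod 360° = 125.12° ≈ 125°.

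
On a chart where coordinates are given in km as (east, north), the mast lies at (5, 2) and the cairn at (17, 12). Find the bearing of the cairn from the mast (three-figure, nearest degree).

Δeast = 17 − 5 = 12.00; Δnorth = 12 − 2 = 10.00.
Bearing = atan2(Δeast, Δnorth) mod 360° = 50.19° ≈ 050°.

050°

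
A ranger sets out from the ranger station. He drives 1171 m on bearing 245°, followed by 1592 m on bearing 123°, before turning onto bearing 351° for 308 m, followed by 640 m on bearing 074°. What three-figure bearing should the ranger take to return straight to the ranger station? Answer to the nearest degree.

316°

Leg 1 (245°, 1171 m): east 1171 sin 245° = -1061.29, north 1171 cos 245° = -494.89
Leg 2 (123°, 1592 m): east 1592 sin 123° = 1335.16, north 1592 cos 123° = -867.07
Leg 3 (351°, 308 m): east 308 sin 351° = -48.18, north 308 cos 351° = 304.21
Leg 4 (074°, 640 m): east 640 sin 74° = 615.21, north 640 cos 74° = 176.41
Net displacement: 840.90 east, -881.34 north. Direction back to start is (-840.90, 881.34): bearing = atan2(-840.90, 881.34) mod 360° = 316.34° ≈ 316°.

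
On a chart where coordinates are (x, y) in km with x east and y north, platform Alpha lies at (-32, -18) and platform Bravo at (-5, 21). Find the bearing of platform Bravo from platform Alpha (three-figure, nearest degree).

Δeast = -5 − -32 = 27.00; Δnorth = 21 − -18 = 39.00.
Bearing = atan2(Δeast, Δnorth) mod 360° = 34.70° ≈ 035°.

035°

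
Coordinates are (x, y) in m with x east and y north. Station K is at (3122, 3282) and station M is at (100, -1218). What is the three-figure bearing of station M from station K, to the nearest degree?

Δeast = 100 − 3122 = -3022.00; Δnorth = -1218 − 3282 = -4500.00.
Bearing = atan2(Δeast, Δnorth) mod 360° = 213.88° ≈ 214°.

214°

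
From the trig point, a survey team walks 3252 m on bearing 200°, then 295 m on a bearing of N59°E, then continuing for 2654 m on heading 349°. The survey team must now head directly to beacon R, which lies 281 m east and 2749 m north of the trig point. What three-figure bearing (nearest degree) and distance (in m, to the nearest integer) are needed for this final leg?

Leg 1 (200°, 3252 m): east 3252 sin 200° = -1112.25, north 3252 cos 200° = -3055.88
Leg 2 (N59°E, 295 m): east 295 sin 59° = 252.86, north 295 cos 59° = 151.94
Leg 3 (349°, 2654 m): east 2654 sin 349° = -506.41, north 2654 cos 349° = 2605.24
Current position: (-1365.79, -298.71). Target: (281, 2749). Remaining: Δeast = 1646.79, Δnorth = 3047.71.
Bearing = atan2(1646.79, 3047.71) mod 360° = 28.38°; distance = √((1646.79)² + (3047.71)²) = 3464.164 m.

028°, 3464 m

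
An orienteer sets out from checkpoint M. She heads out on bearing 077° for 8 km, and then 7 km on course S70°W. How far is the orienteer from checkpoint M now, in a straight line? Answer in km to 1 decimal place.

Leg 1 (077°, 8 km): east 8 sin 77° = 7.79, north 8 cos 77° = 1.80
Leg 2 (S70°W, 7 km): east 7 sin 250° = -6.58, north 7 cos 250° = -2.39
Net: 1.22 east, -0.59 north. Distance = √((1.22)² + (-0.59)²) = 1.355 km.

1.4 km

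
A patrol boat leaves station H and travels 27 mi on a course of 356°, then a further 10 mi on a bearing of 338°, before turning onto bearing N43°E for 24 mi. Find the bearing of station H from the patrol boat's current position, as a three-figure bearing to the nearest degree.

Leg 1 (356°, 27 mi): east 27 sin 356° = -1.88, north 27 cos 356° = 26.93
Leg 2 (338°, 10 mi): east 10 sin 338° = -3.75, north 10 cos 338° = 9.27
Leg 3 (N43°E, 24 mi): east 24 sin 43° = 16.37, north 24 cos 43° = 17.55
Net displacement: 10.74 east, 53.76 north. Direction back to start is (-10.74, -53.76): bearing = atan2(-10.74, -53.76) mod 360° = 191.30° ≈ 191°.

191°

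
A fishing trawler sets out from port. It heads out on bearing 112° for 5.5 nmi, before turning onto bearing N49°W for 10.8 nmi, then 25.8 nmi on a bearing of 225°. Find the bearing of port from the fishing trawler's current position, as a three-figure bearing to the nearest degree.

058°

Leg 1 (112°, 5.5 nmi): east 5.5 sin 112° = 5.10, north 5.5 cos 112° = -2.06
Leg 2 (N49°W, 10.8 nmi): east 10.8 sin 311° = -8.15, north 10.8 cos 311° = 7.09
Leg 3 (225°, 25.8 nmi): east 25.8 sin 225° = -18.24, north 25.8 cos 225° = -18.24
Net displacement: -21.29 east, -13.22 north. Direction back to start is (21.29, 13.22): bearing = atan2(21.29, 13.22) mod 360° = 58.17° ≈ 058°.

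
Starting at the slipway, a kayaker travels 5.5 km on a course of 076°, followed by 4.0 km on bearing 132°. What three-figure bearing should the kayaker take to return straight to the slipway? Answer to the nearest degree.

279°

Leg 1 (076°, 5.5 km): east 5.5 sin 76° = 5.34, north 5.5 cos 76° = 1.33
Leg 2 (132°, 4.0 km): east 4.0 sin 132° = 2.97, north 4.0 cos 132° = -2.68
Net displacement: 8.31 east, -1.35 north. Direction back to start is (-8.31, 1.35): bearing = atan2(-8.31, 1.35) mod 360° = 279.20° ≈ 279°.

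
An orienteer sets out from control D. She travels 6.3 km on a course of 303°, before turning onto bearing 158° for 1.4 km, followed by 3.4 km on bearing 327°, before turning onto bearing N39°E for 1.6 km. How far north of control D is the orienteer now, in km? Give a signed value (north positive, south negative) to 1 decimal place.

Leg 1 (303°, 6.3 km): east 6.3 sin 303° = -5.28, north 6.3 cos 303° = 3.43
Leg 2 (158°, 1.4 km): east 1.4 sin 158° = 0.52, north 1.4 cos 158° = -1.30
Leg 3 (327°, 3.4 km): east 3.4 sin 327° = -1.85, north 3.4 cos 327° = 2.85
Leg 4 (N39°E, 1.6 km): east 1.6 sin 39° = 1.01, north 1.6 cos 39° = 1.24
Net north component: 6.23 km.

6.2 km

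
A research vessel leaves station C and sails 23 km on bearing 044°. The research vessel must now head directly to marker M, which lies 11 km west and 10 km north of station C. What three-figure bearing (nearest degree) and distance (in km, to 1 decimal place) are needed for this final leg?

Leg 1 (044°, 23 km): east 23 sin 44° = 15.98, north 23 cos 44° = 16.54
Current position: (15.98, 16.54). Target: (-11, 10). Remaining: Δeast = -26.98, Δnorth = -6.54.
Bearing = atan2(-26.98, -6.54) mod 360° = 256.36°; distance = √((-26.98)² + (-6.54)²) = 27.760 km.

256°, 27.8 km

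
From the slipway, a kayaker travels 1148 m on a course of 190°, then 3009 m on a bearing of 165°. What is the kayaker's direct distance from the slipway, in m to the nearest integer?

Leg 1 (190°, 1148 m): east 1148 sin 190° = -199.35, north 1148 cos 190° = -1130.56
Leg 2 (165°, 3009 m): east 3009 sin 165° = 778.79, north 3009 cos 165° = -2906.47
Net: 579.44 east, -4037.03 north. Distance = √((579.44)² + (-4037.03)²) = 4078.402 m.

4078 m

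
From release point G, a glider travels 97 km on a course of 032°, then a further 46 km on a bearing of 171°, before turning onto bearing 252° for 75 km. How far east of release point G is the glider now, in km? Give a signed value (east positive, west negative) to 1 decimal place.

Leg 1 (032°, 97 km): east 97 sin 32° = 51.40, north 97 cos 32° = 82.26
Leg 2 (171°, 46 km): east 46 sin 171° = 7.20, north 46 cos 171° = -45.43
Leg 3 (252°, 75 km): east 75 sin 252° = -71.33, north 75 cos 252° = -23.18
Net east component: -12.73 km.

-12.7 km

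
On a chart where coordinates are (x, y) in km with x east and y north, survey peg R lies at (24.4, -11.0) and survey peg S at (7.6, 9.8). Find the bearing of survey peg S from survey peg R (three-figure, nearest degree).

321°

Δeast = 7.6 − 24.4 = -16.80; Δnorth = 9.8 − -11.0 = 20.80.
Bearing = atan2(Δeast, Δnorth) mod 360° = 321.07° ≈ 321°.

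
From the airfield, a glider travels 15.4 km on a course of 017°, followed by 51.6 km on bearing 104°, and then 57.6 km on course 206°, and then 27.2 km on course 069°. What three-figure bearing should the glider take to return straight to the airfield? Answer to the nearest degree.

Leg 1 (017°, 15.4 km): east 15.4 sin 17° = 4.50, north 15.4 cos 17° = 14.73
Leg 2 (104°, 51.6 km): east 51.6 sin 104° = 50.07, north 51.6 cos 104° = -12.48
Leg 3 (206°, 57.6 km): east 57.6 sin 206° = -25.25, north 57.6 cos 206° = -51.77
Leg 4 (069°, 27.2 km): east 27.2 sin 69° = 25.39, north 27.2 cos 69° = 9.75
Net displacement: 54.71 east, -39.78 north. Direction back to start is (-54.71, 39.78): bearing = atan2(-54.71, 39.78) mod 360° = 306.02° ≈ 306°.

306°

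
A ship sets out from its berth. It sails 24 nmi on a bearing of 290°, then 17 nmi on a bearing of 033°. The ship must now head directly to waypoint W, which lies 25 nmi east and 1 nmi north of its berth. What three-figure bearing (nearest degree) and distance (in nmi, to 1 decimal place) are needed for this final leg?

119°, 43.9 nmi

Leg 1 (290°, 24 nmi): east 24 sin 290° = -22.55, north 24 cos 290° = 8.21
Leg 2 (033°, 17 nmi): east 17 sin 33° = 9.26, north 17 cos 33° = 14.26
Current position: (-13.29, 22.47). Target: (25, 1). Remaining: Δeast = 38.29, Δnorth = -21.47.
Bearing = atan2(38.29, -21.47) mod 360° = 119.27°; distance = √((38.29)² + (-21.47)²) = 43.900 nmi.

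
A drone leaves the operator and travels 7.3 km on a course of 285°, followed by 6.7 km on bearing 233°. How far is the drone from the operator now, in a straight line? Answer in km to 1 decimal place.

12.6 km

Leg 1 (285°, 7.3 km): east 7.3 sin 285° = -7.05, north 7.3 cos 285° = 1.89
Leg 2 (233°, 6.7 km): east 6.7 sin 233° = -5.35, north 6.7 cos 233° = -4.03
Net: -12.40 east, -2.14 north. Distance = √((-12.40)² + (-2.14)²) = 12.586 km.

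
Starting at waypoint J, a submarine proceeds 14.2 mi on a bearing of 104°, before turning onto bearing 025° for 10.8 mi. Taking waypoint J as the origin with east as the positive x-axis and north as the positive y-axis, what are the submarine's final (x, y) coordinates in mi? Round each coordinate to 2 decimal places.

(18.34, 6.35)

Leg 1 (104°, 14.2 mi): east 14.2 sin 104° = 13.78, north 14.2 cos 104° = -3.44
Leg 2 (025°, 10.8 mi): east 10.8 sin 25° = 4.56, north 10.8 cos 25° = 9.79
Summing: 18.34 mi east, 6.35 mi north → (18.34, 6.35).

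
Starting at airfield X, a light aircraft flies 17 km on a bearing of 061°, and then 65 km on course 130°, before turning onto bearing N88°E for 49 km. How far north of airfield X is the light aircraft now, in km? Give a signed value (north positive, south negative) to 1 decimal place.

Leg 1 (061°, 17 km): east 17 sin 61° = 14.87, north 17 cos 61° = 8.24
Leg 2 (130°, 65 km): east 65 sin 130° = 49.79, north 65 cos 130° = -41.78
Leg 3 (N88°E, 49 km): east 49 sin 88° = 48.97, north 49 cos 88° = 1.71
Net north component: -31.83 km.

-31.8 km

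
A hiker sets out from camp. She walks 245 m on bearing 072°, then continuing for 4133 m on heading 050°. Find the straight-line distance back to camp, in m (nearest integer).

Leg 1 (072°, 245 m): east 245 sin 72° = 233.01, north 245 cos 72° = 75.71
Leg 2 (050°, 4133 m): east 4133 sin 50° = 3166.06, north 4133 cos 50° = 2656.64
Net: 3399.07 east, 2732.35 north. Distance = √((3399.07)² + (2732.35)²) = 4361.126 m.

4361 m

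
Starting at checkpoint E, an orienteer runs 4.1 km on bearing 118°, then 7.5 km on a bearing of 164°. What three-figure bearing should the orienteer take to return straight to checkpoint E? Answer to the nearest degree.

Leg 1 (118°, 4.1 km): east 4.1 sin 118° = 3.62, north 4.1 cos 118° = -1.92
Leg 2 (164°, 7.5 km): east 7.5 sin 164° = 2.07, north 7.5 cos 164° = -7.21
Net displacement: 5.69 east, -9.13 north. Direction back to start is (-5.69, 9.13): bearing = atan2(-5.69, 9.13) mod 360° = 328.09° ≈ 328°.

328°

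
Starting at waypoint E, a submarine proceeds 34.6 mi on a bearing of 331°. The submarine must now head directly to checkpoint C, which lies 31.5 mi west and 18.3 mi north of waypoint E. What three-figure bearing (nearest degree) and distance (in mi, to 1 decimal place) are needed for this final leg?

Leg 1 (331°, 34.6 mi): east 34.6 sin 331° = -16.77, north 34.6 cos 331° = 30.26
Current position: (-16.77, 30.26). Target: (-31.5, 18.3). Remaining: Δeast = -14.73, Δnorth = -11.96.
Bearing = atan2(-14.73, -11.96) mod 360° = 230.91°; distance = √((-14.73)² + (-11.96)²) = 18.972 mi.

231°, 19.0 mi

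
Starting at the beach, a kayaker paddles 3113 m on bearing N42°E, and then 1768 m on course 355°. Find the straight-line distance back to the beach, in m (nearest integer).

4508 m

Leg 1 (N42°E, 3113 m): east 3113 sin 42° = 2083.00, north 3113 cos 42° = 2313.41
Leg 2 (355°, 1768 m): east 1768 sin 355° = -154.09, north 1768 cos 355° = 1761.27
Net: 1928.91 east, 4074.68 north. Distance = √((1928.91)² + (4074.68)²) = 4508.185 m.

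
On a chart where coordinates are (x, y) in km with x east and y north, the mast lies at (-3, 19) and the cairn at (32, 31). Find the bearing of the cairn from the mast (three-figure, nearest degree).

Δeast = 32 − -3 = 35.00; Δnorth = 31 − 19 = 12.00.
Bearing = atan2(Δeast, Δnorth) mod 360° = 71.08° ≈ 071°.

071°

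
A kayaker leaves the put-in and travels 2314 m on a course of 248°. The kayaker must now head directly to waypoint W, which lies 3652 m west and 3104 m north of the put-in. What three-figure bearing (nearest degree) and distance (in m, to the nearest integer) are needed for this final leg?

Leg 1 (248°, 2314 m): east 2314 sin 248° = -2145.50, north 2314 cos 248° = -866.84
Current position: (-2145.50, -866.84). Target: (-3652, 3104). Remaining: Δeast = -1506.50, Δnorth = 3970.84.
Bearing = atan2(-1506.50, 3970.84) mod 360° = 339.22°; distance = √((-1506.50)² + (3970.84)²) = 4247.011 m.

339°, 4247 m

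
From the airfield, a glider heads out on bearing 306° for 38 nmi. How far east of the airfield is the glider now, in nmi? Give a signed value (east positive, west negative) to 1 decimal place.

Leg 1 (306°, 38 nmi): east 38 sin 306° = -30.74, north 38 cos 306° = 22.34
Net east component: -30.74 nmi.

-30.7 nmi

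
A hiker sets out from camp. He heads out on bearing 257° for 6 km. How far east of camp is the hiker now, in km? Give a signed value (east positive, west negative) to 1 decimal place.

Leg 1 (257°, 6 km): east 6 sin 257° = -5.85, north 6 cos 257° = -1.35
Net east component: -5.85 km.

-5.8 km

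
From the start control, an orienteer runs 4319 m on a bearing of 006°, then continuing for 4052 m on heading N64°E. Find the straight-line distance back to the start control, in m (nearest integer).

Leg 1 (006°, 4319 m): east 4319 sin 6° = 451.46, north 4319 cos 6° = 4295.34
Leg 2 (N64°E, 4052 m): east 4052 sin 64° = 3641.91, north 4052 cos 64° = 1776.28
Net: 4093.37 east, 6071.62 north. Distance = √((4093.37)² + (6071.62)²) = 7322.586 m.

7323 m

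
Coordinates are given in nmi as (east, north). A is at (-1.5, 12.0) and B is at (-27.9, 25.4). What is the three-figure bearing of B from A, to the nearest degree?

Δeast = -27.9 − -1.5 = -26.40; Δnorth = 25.4 − 12.0 = 13.40.
Bearing = atan2(Δeast, Δnorth) mod 360° = 296.91° ≈ 297°.

297°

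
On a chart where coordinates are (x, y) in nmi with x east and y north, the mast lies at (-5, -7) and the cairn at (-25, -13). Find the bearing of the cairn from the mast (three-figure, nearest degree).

253°

Δeast = -25 − -5 = -20.00; Δnorth = -13 − -7 = -6.00.
Bearing = atan2(Δeast, Δnorth) mod 360° = 253.30° ≈ 253°.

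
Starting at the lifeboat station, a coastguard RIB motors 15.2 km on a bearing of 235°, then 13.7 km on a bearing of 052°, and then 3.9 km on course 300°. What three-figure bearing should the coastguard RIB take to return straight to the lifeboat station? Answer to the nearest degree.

108°

Leg 1 (235°, 15.2 km): east 15.2 sin 235° = -12.45, north 15.2 cos 235° = -8.72
Leg 2 (052°, 13.7 km): east 13.7 sin 52° = 10.80, north 13.7 cos 52° = 8.43
Leg 3 (300°, 3.9 km): east 3.9 sin 300° = -3.38, north 3.9 cos 300° = 1.95
Net displacement: -5.03 east, 1.67 north. Direction back to start is (5.03, -1.67): bearing = atan2(5.03, -1.67) mod 360° = 108.32° ≈ 108°.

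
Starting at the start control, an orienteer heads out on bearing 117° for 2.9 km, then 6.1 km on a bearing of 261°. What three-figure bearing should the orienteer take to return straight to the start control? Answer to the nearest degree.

Leg 1 (117°, 2.9 km): east 2.9 sin 117° = 2.58, north 2.9 cos 117° = -1.32
Leg 2 (261°, 6.1 km): east 6.1 sin 261° = -6.02, north 6.1 cos 261° = -0.95
Net displacement: -3.44 east, -2.27 north. Direction back to start is (3.44, 2.27): bearing = atan2(3.44, 2.27) mod 360° = 56.58° ≈ 057°.

057°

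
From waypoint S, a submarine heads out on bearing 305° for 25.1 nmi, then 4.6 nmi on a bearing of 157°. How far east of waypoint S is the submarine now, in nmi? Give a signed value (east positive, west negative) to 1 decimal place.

Leg 1 (305°, 25.1 nmi): east 25.1 sin 305° = -20.56, north 25.1 cos 305° = 14.40
Leg 2 (157°, 4.6 nmi): east 4.6 sin 157° = 1.80, north 4.6 cos 157° = -4.23
Net east component: -18.76 nmi.

-18.8 nmi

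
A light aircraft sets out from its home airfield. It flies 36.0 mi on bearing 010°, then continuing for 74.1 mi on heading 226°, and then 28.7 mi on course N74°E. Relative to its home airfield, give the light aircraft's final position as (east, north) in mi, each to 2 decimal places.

(-19.46, -8.11)

Leg 1 (010°, 36.0 mi): east 36.0 sin 10° = 6.25, north 36.0 cos 10° = 35.45
Leg 2 (226°, 74.1 mi): east 74.1 sin 226° = -53.30, north 74.1 cos 226° = -51.47
Leg 3 (N74°E, 28.7 mi): east 28.7 sin 74° = 27.59, north 28.7 cos 74° = 7.91
Summing: -19.46 mi east, -8.11 mi north → (-19.46, -8.11).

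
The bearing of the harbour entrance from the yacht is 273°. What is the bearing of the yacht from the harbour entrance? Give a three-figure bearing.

093°

Back-bearing = 273° − 180° = 093°.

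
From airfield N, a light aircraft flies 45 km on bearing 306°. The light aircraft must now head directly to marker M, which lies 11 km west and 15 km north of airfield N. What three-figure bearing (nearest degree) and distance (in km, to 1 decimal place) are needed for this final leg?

114°, 27.9 km

Leg 1 (306°, 45 km): east 45 sin 306° = -36.41, north 45 cos 306° = 26.45
Current position: (-36.41, 26.45). Target: (-11, 15). Remaining: Δeast = 25.41, Δnorth = -11.45.
Bearing = atan2(25.41, -11.45) mod 360° = 114.26°; distance = √((25.41)² + (-11.45)²) = 27.867 km.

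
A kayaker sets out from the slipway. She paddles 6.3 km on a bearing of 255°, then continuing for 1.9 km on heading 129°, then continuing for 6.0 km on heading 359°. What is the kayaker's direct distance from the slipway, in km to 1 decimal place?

5.7 km

Leg 1 (255°, 6.3 km): east 6.3 sin 255° = -6.09, north 6.3 cos 255° = -1.63
Leg 2 (129°, 1.9 km): east 1.9 sin 129° = 1.48, north 1.9 cos 129° = -1.20
Leg 3 (359°, 6.0 km): east 6.0 sin 359° = -0.10, north 6.0 cos 359° = 6.00
Net: -4.71 east, 3.17 north. Distance = √((-4.71)² + (3.17)²) = 5.682 km.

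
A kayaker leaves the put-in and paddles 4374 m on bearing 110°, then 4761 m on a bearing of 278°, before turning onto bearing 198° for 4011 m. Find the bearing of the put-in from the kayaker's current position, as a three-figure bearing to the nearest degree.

Leg 1 (110°, 4374 m): east 4374 sin 110° = 4110.22, north 4374 cos 110° = -1496.00
Leg 2 (278°, 4761 m): east 4761 sin 278° = -4714.67, north 4761 cos 278° = 662.60
Leg 3 (198°, 4011 m): east 4011 sin 198° = -1239.47, north 4011 cos 198° = -3814.69
Net displacement: -1843.92 east, -4648.08 north. Direction back to start is (1843.92, 4648.08): bearing = atan2(1843.92, 4648.08) mod 360° = 21.64° ≈ 022°.

022°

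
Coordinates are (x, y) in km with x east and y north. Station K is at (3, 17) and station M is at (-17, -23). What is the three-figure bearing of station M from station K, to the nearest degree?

Δeast = -17 − 3 = -20.00; Δnorth = -23 − 17 = -40.00.
Bearing = atan2(Δeast, Δnorth) mod 360° = 206.57° ≈ 207°.

207°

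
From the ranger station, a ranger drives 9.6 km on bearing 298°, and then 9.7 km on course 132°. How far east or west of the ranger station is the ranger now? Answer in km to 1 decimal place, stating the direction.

1.3 km west

Leg 1 (298°, 9.6 km): east 9.6 sin 298° = -8.48, north 9.6 cos 298° = 4.51
Leg 2 (132°, 9.7 km): east 9.7 sin 132° = 7.21, north 9.7 cos 132° = -6.49
Net east component: -1.27 km.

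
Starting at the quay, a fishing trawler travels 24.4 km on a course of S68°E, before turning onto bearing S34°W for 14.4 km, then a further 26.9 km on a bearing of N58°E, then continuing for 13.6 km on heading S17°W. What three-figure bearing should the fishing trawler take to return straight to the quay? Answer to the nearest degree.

301°

Leg 1 (S68°E, 24.4 km): east 24.4 sin 112° = 22.62, north 24.4 cos 112° = -9.14
Leg 2 (S34°W, 14.4 km): east 14.4 sin 214° = -8.05, north 14.4 cos 214° = -11.94
Leg 3 (N58°E, 26.9 km): east 26.9 sin 58° = 22.81, north 26.9 cos 58° = 14.25
Leg 4 (S17°W, 13.6 km): east 13.6 sin 197° = -3.98, north 13.6 cos 197° = -13.01
Net displacement: 33.41 east, -19.83 north. Direction back to start is (-33.41, 19.83): bearing = atan2(-33.41, 19.83) mod 360° = 300.69° ≈ 301°.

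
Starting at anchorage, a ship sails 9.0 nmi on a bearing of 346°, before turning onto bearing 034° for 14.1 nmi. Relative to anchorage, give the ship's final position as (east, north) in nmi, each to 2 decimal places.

(5.71, 20.42)

Leg 1 (346°, 9.0 nmi): east 9.0 sin 346° = -2.18, north 9.0 cos 346° = 8.73
Leg 2 (034°, 14.1 nmi): east 14.1 sin 34° = 7.88, north 14.1 cos 34° = 11.69
Summing: 5.71 nmi east, 20.42 nmi north → (5.71, 20.42).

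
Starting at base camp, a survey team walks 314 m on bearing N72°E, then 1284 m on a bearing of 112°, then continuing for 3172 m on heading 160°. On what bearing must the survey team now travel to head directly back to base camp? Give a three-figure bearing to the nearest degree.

Leg 1 (N72°E, 314 m): east 314 sin 72° = 298.63, north 314 cos 72° = 97.03
Leg 2 (112°, 1284 m): east 1284 sin 112° = 1190.50, north 1284 cos 112° = -480.99
Leg 3 (160°, 3172 m): east 3172 sin 160° = 1084.89, north 3172 cos 160° = -2980.70
Net displacement: 2574.02 east, -3364.67 north. Direction back to start is (-2574.02, 3364.67): bearing = atan2(-2574.02, 3364.67) mod 360° = 322.58° ≈ 323°.

323°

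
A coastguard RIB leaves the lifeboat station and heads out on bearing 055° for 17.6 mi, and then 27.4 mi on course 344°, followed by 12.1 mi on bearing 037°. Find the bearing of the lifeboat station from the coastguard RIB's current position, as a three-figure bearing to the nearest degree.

197°

Leg 1 (055°, 17.6 mi): east 17.6 sin 55° = 14.42, north 17.6 cos 55° = 10.09
Leg 2 (344°, 27.4 mi): east 27.4 sin 344° = -7.55, north 27.4 cos 344° = 26.34
Leg 3 (037°, 12.1 mi): east 12.1 sin 37° = 7.28, north 12.1 cos 37° = 9.66
Net displacement: 14.15 east, 46.10 north. Direction back to start is (-14.15, -46.10): bearing = atan2(-14.15, -46.10) mod 360° = 197.06° ≈ 197°.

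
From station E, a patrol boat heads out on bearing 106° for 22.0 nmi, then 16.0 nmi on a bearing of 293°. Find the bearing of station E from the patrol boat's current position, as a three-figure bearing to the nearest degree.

268°

Leg 1 (106°, 22.0 nmi): east 22.0 sin 106° = 21.15, north 22.0 cos 106° = -6.06
Leg 2 (293°, 16.0 nmi): east 16.0 sin 293° = -14.73, north 16.0 cos 293° = 6.25
Net displacement: 6.42 east, 0.19 north. Direction back to start is (-6.42, -0.19): bearing = atan2(-6.42, -0.19) mod 360° = 268.33° ≈ 268°.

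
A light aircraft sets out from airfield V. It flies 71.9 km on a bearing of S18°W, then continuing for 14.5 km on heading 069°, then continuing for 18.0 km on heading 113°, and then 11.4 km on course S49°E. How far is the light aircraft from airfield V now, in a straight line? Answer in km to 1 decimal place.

Leg 1 (S18°W, 71.9 km): east 71.9 sin 198° = -22.22, north 71.9 cos 198° = -68.38
Leg 2 (069°, 14.5 km): east 14.5 sin 69° = 13.54, north 14.5 cos 69° = 5.20
Leg 3 (113°, 18.0 km): east 18.0 sin 113° = 16.57, north 18.0 cos 113° = -7.03
Leg 4 (S49°E, 11.4 km): east 11.4 sin 131° = 8.60, north 11.4 cos 131° = -7.48
Net: 16.49 east, -77.70 north. Distance = √((16.49)² + (-77.70)²) = 79.428 km.

79.4 km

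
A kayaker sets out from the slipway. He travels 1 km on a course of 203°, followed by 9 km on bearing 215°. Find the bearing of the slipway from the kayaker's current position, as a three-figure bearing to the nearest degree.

034°

Leg 1 (203°, 1 km): east 1 sin 203° = -0.39, north 1 cos 203° = -0.92
Leg 2 (215°, 9 km): east 9 sin 215° = -5.16, north 9 cos 215° = -7.37
Net displacement: -5.55 east, -8.29 north. Direction back to start is (5.55, 8.29): bearing = atan2(5.55, 8.29) mod 360° = 33.81° ≈ 034°.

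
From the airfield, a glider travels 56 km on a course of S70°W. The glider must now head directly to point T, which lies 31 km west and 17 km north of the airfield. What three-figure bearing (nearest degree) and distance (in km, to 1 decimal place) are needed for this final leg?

Leg 1 (S70°W, 56 km): east 56 sin 250° = -52.62, north 56 cos 250° = -19.15
Current position: (-52.62, -19.15). Target: (-31, 17). Remaining: Δeast = 21.62, Δnorth = 36.15.
Bearing = atan2(21.62, 36.15) mod 360° = 30.88°; distance = √((21.62)² + (36.15)²) = 42.126 km.

031°, 42.1 km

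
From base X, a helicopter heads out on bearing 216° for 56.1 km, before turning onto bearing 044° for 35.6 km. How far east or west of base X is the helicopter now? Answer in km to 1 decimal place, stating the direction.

Leg 1 (216°, 56.1 km): east 56.1 sin 216° = -32.97, north 56.1 cos 216° = -45.39
Leg 2 (044°, 35.6 km): east 35.6 sin 44° = 24.73, north 35.6 cos 44° = 25.61
Net east component: -8.24 km.

8.2 km west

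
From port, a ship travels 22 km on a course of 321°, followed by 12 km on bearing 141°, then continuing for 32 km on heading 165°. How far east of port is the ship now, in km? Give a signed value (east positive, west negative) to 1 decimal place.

2.0 km

Leg 1 (321°, 22 km): east 22 sin 321° = -13.85, north 22 cos 321° = 17.10
Leg 2 (141°, 12 km): east 12 sin 141° = 7.55, north 12 cos 141° = -9.33
Leg 3 (165°, 32 km): east 32 sin 165° = 8.28, north 32 cos 165° = -30.91
Net east component: 1.99 km.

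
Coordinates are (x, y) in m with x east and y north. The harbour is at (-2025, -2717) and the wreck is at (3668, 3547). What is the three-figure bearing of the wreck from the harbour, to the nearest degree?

Δeast = 3668 − -2025 = 5693.00; Δnorth = 3547 − -2717 = 6264.00.
Bearing = atan2(Δeast, Δnorth) mod 360° = 42.27° ≈ 042°.

042°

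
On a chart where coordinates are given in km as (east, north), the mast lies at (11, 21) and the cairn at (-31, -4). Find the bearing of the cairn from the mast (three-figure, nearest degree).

239°

Δeast = -31 − 11 = -42.00; Δnorth = -4 − 21 = -25.00.
Bearing = atan2(Δeast, Δnorth) mod 360° = 239.24° ≈ 239°.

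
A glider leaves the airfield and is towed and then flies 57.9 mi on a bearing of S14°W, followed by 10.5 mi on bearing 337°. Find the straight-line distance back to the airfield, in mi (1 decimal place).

Leg 1 (S14°W, 57.9 mi): east 57.9 sin 194° = -14.01, north 57.9 cos 194° = -56.18
Leg 2 (337°, 10.5 mi): east 10.5 sin 337° = -4.10, north 10.5 cos 337° = 9.67
Net: -18.11 east, -46.51 north. Distance = √((-18.11)² + (-46.51)²) = 49.916 mi.

49.9 mi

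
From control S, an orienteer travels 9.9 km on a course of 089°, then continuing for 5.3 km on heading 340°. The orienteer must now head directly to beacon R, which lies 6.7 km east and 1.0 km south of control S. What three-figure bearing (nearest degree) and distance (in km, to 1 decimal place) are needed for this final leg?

193°, 6.3 km

Leg 1 (089°, 9.9 km): east 9.9 sin 89° = 9.90, north 9.9 cos 89° = 0.17
Leg 2 (340°, 5.3 km): east 5.3 sin 340° = -1.81, north 5.3 cos 340° = 4.98
Current position: (8.09, 5.15). Target: (6.7, -1.0). Remaining: Δeast = -1.39, Δnorth = -6.15.
Bearing = atan2(-1.39, -6.15) mod 360° = 192.69°; distance = √((-1.39)² + (-6.15)²) = 6.307 km.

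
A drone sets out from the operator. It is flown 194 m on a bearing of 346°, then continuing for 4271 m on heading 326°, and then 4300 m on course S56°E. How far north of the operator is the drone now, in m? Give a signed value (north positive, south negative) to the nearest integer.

Leg 1 (346°, 194 m): east 194 sin 346° = -46.93, north 194 cos 346° = 188.24
Leg 2 (326°, 4271 m): east 4271 sin 326° = -2388.31, north 4271 cos 326° = 3540.82
Leg 3 (S56°E, 4300 m): east 4300 sin 124° = 3564.86, north 4300 cos 124° = -2404.53
Net north component: 1324.53 m.

1325 m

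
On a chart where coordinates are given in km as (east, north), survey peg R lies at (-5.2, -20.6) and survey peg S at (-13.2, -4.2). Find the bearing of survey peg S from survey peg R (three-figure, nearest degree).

Δeast = -13.2 − -5.2 = -8.00; Δnorth = -4.2 − -20.6 = 16.40.
Bearing = atan2(Δeast, Δnorth) mod 360° = 334.00° ≈ 334°.

334°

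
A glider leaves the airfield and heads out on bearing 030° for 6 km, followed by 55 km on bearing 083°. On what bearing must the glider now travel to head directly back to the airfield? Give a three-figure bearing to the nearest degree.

Leg 1 (030°, 6 km): east 6 sin 30° = 3.00, north 6 cos 30° = 5.20
Leg 2 (083°, 55 km): east 55 sin 83° = 54.59, north 55 cos 83° = 6.70
Net displacement: 57.59 east, 11.90 north. Direction back to start is (-57.59, -11.90): bearing = atan2(-57.59, -11.90) mod 360° = 258.33° ≈ 258°.

258°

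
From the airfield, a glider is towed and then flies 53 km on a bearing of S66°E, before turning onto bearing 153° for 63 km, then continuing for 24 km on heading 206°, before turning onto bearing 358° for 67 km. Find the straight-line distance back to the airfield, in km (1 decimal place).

Leg 1 (S66°E, 53 km): east 53 sin 114° = 48.42, north 53 cos 114° = -21.56
Leg 2 (153°, 63 km): east 63 sin 153° = 28.60, north 63 cos 153° = -56.13
Leg 3 (206°, 24 km): east 24 sin 206° = -10.52, north 24 cos 206° = -21.57
Leg 4 (358°, 67 km): east 67 sin 358° = -2.34, north 67 cos 358° = 66.96
Net: 64.16 east, -32.30 north. Distance = √((64.16)² + (-32.30)²) = 71.833 km.

71.8 km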